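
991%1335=991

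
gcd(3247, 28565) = 1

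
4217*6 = 25302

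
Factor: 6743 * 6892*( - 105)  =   - 4879639380 = -2^2*3^1*5^1*7^1* 11^1*613^1*1723^1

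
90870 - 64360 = 26510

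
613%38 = 5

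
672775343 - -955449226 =1628224569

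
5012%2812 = 2200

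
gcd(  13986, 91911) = 3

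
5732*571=3272972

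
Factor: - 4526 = - 2^1*31^1*73^1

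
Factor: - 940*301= - 282940 = - 2^2*5^1*7^1*43^1*47^1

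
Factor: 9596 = 2^2*2399^1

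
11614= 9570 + 2044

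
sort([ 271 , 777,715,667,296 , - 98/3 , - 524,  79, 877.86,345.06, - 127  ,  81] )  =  [-524,-127, - 98/3, 79,81, 271,  296, 345.06, 667,715,  777, 877.86 ]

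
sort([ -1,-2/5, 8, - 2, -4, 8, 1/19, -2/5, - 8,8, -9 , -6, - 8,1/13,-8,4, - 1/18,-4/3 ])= [-9, -8, - 8, - 8, -6, - 4, - 2 , - 4/3 , - 1, -2/5,-2/5, - 1/18,1/19, 1/13, 4, 8, 8,8]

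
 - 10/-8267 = 10/8267 = 0.00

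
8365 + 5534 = 13899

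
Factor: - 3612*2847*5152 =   -  2^7*3^2*7^2* 13^1*23^1*43^1*73^1 = - 52979891328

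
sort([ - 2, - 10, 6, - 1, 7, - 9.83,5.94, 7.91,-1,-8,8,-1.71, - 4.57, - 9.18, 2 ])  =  [ - 10,-9.83 , - 9.18,-8,  -  4.57, - 2, - 1.71, -1, - 1 , 2, 5.94,6, 7,7.91 , 8]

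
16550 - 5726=10824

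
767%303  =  161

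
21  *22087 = 463827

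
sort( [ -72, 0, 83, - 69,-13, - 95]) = [ - 95, -72, - 69, - 13, 0, 83 ] 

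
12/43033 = 12/43033 =0.00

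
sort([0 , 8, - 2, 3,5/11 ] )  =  [-2,0 , 5/11, 3 , 8]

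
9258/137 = 9258/137= 67.58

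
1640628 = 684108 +956520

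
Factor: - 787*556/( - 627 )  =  437572/627= 2^2*3^(-1 )*11^( - 1)*19^(-1)*139^1  *  787^1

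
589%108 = 49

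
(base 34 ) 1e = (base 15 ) 33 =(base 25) 1N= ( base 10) 48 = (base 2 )110000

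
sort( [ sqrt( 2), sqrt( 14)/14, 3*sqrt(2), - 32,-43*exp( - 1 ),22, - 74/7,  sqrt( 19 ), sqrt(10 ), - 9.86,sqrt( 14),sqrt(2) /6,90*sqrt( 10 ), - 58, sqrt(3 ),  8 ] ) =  [  -  58, -32,-43 * exp( - 1), -74/7, -9.86,sqrt(2 ) /6,sqrt ( 14) /14,sqrt(2),  sqrt(3), sqrt(10 ),sqrt( 14),3*sqrt(2 ),sqrt (19), 8,22,90 * sqrt(10)] 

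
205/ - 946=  - 205/946 = - 0.22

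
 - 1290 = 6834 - 8124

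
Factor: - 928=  - 2^5*29^1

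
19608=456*43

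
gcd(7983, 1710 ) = 9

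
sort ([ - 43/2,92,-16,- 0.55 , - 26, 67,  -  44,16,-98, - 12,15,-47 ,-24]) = [  -  98, - 47,-44, -26,-24, -43/2 ,-16, -12, - 0.55 , 15, 16  ,  67,  92] 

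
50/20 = 5/2  =  2.50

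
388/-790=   -194/395 = -0.49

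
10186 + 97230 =107416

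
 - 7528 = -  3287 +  - 4241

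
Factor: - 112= - 2^4*7^1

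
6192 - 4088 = 2104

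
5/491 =5/491 = 0.01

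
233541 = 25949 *9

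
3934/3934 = 1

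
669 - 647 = 22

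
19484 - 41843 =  - 22359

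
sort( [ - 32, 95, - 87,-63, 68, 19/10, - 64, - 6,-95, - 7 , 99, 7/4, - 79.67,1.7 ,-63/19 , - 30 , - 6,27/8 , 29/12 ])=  [ - 95,-87, - 79.67, - 64, - 63, -32, -30,-7, - 6,-6,-63/19 , 1.7,  7/4, 19/10 , 29/12, 27/8, 68,  95,99] 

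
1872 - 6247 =-4375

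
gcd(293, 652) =1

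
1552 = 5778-4226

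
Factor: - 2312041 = - 103^1*22447^1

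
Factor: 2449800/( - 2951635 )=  - 2^3 * 3^2*5^1*1361^1*590327^( - 1)= - 489960/590327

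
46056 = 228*202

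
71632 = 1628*44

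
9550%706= 372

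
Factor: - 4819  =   - 61^1 *79^1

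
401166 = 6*66861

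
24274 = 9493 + 14781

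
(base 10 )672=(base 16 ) 2A0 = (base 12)480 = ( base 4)22200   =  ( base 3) 220220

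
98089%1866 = 1057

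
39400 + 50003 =89403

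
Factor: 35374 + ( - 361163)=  - 325789 = - 103^1*3163^1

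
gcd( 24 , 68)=4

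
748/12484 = 187/3121 = 0.06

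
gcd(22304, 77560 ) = 8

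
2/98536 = 1/49268  =  0.00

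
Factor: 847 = 7^1*11^2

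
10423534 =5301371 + 5122163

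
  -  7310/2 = -3655= -3655.00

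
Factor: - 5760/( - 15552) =2^1 * 3^( - 3) *5^1 = 10/27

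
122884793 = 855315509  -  732430716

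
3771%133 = 47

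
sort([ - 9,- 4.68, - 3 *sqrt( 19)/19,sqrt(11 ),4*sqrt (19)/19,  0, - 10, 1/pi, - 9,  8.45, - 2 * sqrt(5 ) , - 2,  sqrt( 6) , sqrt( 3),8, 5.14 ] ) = [ - 10, - 9 , - 9, -4.68,  -  2 * sqrt( 5),-2, - 3*sqrt( 19)/19, 0, 1/pi, 4 * sqrt( 19) /19, sqrt( 3), sqrt( 6),  sqrt( 11), 5.14, 8,8.45] 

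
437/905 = 437/905 =0.48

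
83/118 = 83/118 = 0.70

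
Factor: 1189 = 29^1*41^1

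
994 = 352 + 642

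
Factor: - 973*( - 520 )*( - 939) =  - 2^3*3^1*5^1*7^1*13^1*139^1*313^1   =  - 475096440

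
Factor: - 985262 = - 2^1*492631^1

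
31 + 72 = 103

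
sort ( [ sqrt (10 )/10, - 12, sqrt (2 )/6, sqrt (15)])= [ -12,sqrt(2)/6, sqrt(10)/10,sqrt(15 ) ]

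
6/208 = 3/104 = 0.03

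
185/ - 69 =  -3 + 22/69=- 2.68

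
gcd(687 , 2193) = 3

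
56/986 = 28/493 =0.06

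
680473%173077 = 161242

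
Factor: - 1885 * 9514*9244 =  - 165780879160= - 2^3*5^1 *13^1*29^1 * 67^1 * 71^1*2311^1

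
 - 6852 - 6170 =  - 13022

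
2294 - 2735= - 441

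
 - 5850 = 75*( - 78)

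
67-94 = -27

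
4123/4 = 1030 + 3/4 =1030.75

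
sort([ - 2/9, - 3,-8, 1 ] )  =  [- 8 , - 3, - 2/9, 1]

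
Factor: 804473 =804473^1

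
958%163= 143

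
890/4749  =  890/4749  =  0.19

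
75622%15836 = 12278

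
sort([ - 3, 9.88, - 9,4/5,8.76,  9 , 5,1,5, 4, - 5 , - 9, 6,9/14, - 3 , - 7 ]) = [ - 9, - 9,-7, - 5, - 3, - 3, 9/14, 4/5, 1, 4,5, 5,6, 8.76,9, 9.88 ]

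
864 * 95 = 82080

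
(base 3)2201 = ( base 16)49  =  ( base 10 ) 73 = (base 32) 29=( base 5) 243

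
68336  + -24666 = 43670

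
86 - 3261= - 3175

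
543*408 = 221544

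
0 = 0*5225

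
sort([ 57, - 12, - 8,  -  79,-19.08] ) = [ - 79,-19.08, - 12, - 8,57]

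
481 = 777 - 296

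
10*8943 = 89430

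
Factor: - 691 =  - 691^1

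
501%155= 36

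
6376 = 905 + 5471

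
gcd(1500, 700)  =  100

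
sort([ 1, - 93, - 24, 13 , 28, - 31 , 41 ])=[ - 93, - 31, - 24  ,  1, 13, 28, 41] 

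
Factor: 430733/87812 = 2^(-2)*29^( - 1) * 569^1=569/116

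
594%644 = 594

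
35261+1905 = 37166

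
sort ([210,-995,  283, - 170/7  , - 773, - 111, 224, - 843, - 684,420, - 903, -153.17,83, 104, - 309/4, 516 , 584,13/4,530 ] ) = [ - 995, - 903, - 843,- 773, - 684 , - 153.17, - 111,-309/4, - 170/7 , 13/4,83,104,210,224,283, 420,516,530,  584 ]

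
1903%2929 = 1903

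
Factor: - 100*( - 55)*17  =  2^2*5^3*11^1 * 17^1 = 93500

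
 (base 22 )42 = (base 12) 76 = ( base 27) 39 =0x5a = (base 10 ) 90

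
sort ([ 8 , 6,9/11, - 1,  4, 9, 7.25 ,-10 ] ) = [ -10, - 1,  9/11  ,  4,6,7.25,  8 , 9 ]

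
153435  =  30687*5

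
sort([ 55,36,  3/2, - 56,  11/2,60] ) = [ - 56, 3/2, 11/2, 36, 55, 60]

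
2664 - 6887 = -4223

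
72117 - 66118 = 5999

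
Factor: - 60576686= -2^1 * 30288343^1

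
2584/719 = 2584/719=3.59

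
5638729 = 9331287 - 3692558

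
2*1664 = 3328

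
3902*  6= 23412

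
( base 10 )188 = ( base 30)68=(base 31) 62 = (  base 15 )C8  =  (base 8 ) 274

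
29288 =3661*8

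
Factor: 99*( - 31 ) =-3^2*11^1*31^1 = - 3069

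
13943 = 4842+9101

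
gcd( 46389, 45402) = 987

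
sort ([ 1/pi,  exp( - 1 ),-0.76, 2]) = [  -  0.76,1/pi , exp( - 1 ),  2 ]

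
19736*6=118416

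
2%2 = 0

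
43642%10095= 3262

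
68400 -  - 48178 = 116578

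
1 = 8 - 7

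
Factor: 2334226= 2^1*19^2 * 53^1 * 61^1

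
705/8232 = 235/2744 = 0.09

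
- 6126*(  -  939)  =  5752314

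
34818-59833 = -25015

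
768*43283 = 33241344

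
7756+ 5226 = 12982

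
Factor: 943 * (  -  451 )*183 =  - 3^1*11^1 * 23^1*41^2*61^1 = - 77828619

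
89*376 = 33464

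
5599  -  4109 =1490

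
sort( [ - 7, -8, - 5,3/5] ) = [ - 8,-7, - 5,3/5]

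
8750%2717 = 599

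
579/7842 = 193/2614 = 0.07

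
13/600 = 13/600 = 0.02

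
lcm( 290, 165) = 9570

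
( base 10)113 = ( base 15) 78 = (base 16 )71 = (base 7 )221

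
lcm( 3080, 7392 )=36960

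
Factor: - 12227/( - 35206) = 2^( - 1)*29^( - 1 )*607^( - 1)*12227^1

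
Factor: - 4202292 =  - 2^2*3^1*350191^1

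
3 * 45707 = 137121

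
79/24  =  79/24=3.29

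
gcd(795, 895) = 5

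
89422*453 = 40508166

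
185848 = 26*7148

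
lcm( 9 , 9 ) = 9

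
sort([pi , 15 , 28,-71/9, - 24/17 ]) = [ - 71/9,- 24/17, pi,  15, 28 ]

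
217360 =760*286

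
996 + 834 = 1830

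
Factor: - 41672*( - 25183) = 2^3*5209^1*25183^1 = 1049425976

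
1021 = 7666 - 6645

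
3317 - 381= 2936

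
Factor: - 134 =- 2^1*67^1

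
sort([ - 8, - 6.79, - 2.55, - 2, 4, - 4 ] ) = [ - 8 , - 6.79, - 4,  -  2.55 , - 2,  4]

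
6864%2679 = 1506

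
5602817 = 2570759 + 3032058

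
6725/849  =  6725/849 = 7.92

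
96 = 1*96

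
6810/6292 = 1+259/3146 =1.08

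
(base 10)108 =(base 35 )33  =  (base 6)300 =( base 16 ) 6C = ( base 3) 11000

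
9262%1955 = 1442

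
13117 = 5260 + 7857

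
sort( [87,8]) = [ 8,87] 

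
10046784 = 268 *37488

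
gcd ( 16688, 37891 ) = 7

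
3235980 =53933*60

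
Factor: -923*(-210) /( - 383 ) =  - 193830/383  =  - 2^1 * 3^1*5^1*7^1* 13^1*71^1*  383^(  -  1 )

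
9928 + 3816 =13744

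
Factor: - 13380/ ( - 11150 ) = 6/5 = 2^1*3^1*5^( - 1 )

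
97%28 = 13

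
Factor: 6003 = 3^2 * 23^1*29^1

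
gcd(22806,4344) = 1086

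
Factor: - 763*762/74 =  - 290703/37= - 3^1*7^1*37^( - 1)*109^1*127^1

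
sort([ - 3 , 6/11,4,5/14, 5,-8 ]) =[- 8, - 3, 5/14,6/11,4,  5 ]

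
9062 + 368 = 9430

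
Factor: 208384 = 2^9*11^1*37^1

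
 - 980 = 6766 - 7746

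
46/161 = 2/7 =0.29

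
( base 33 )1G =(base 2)110001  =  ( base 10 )49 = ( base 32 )1H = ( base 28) 1L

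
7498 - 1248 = 6250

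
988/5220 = 247/1305= 0.19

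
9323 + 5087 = 14410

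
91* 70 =6370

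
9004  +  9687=18691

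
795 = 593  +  202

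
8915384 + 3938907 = 12854291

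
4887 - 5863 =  - 976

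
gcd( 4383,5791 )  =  1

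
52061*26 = 1353586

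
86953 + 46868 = 133821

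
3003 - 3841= - 838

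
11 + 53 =64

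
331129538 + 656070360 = 987199898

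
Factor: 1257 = 3^1*419^1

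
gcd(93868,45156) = 4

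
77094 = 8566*9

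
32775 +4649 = 37424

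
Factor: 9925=5^2*397^1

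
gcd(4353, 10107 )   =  3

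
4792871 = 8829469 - 4036598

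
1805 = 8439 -6634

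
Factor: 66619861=7^3*11^1*17657^1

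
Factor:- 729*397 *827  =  -239344551  =  -  3^6*397^1*827^1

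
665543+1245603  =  1911146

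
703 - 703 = 0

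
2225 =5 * 445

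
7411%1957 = 1540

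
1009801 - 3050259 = -2040458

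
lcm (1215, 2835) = 8505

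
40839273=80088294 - 39249021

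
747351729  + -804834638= - 57482909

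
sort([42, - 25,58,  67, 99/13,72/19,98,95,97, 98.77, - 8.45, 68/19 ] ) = [ - 25, - 8.45,68/19,72/19,99/13,42,58,67,95, 97,98,98.77]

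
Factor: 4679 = 4679^1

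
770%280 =210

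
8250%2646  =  312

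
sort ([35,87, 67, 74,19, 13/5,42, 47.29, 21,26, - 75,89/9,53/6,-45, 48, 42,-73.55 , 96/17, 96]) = [ - 75,-73.55,- 45  ,  13/5,96/17,53/6,89/9,19, 21,26,35, 42,42,  47.29,48,67, 74,  87, 96]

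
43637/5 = 8727+ 2/5= 8727.40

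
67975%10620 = 4255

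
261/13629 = 87/4543  =  0.02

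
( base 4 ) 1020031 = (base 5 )121441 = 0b1001000001101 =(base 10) 4621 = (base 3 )20100011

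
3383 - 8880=-5497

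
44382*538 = 23877516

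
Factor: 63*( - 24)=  - 2^3*3^3 *7^1 = - 1512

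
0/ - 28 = 0/1 = -0.00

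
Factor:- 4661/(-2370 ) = 2^(  -  1)*3^( - 1)*5^( - 1)*59^1= 59/30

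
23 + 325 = 348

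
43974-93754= - 49780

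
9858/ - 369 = -27+35/123 = -26.72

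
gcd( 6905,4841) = 1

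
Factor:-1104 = -2^4*3^1*23^1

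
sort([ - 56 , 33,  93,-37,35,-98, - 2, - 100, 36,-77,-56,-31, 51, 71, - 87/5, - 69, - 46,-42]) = [-100,-98,  -  77,  -  69, -56, - 56,-46,  -  42, - 37, -31, - 87/5, - 2, 33,35,36, 51 , 71,  93]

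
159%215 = 159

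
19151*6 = 114906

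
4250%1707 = 836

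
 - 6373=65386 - 71759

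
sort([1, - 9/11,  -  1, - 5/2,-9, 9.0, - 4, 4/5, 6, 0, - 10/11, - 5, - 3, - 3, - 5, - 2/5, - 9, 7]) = [ - 9, - 9, - 5, - 5, - 4 , - 3, - 3, - 5/2, - 1, -10/11, - 9/11,  -  2/5, 0, 4/5, 1, 6, 7,9.0]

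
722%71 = 12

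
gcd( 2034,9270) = 18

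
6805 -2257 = 4548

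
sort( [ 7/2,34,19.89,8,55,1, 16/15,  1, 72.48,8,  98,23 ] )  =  [ 1, 1,  16/15,7/2,8,8 , 19.89,23,34, 55,72.48,98]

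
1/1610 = 1/1610= 0.00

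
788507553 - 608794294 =179713259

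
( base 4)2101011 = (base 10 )9285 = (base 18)1ABF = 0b10010001000101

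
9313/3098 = 9313/3098 = 3.01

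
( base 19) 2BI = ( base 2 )1110110101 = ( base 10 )949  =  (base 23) 1i6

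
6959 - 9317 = - 2358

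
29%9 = 2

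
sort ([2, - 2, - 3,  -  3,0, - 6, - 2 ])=[ - 6, - 3, - 3, - 2, - 2, 0 , 2]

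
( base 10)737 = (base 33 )MB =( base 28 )q9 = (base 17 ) 296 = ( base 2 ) 1011100001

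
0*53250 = 0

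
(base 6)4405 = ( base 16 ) 3f5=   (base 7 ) 2645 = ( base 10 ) 1013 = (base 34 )TR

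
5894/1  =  5894 =5894.00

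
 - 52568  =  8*( - 6571)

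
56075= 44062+12013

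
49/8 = 6 + 1/8 =6.12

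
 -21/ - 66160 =21/66160 = 0.00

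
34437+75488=109925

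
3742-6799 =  - 3057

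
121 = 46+75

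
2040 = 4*510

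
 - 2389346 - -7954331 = 5564985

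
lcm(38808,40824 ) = 3143448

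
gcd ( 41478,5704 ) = 62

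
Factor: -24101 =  - 7^1*11^1*313^1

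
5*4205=21025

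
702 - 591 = 111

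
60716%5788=2836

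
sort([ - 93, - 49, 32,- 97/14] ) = [ - 93,-49, - 97/14, 32]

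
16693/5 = 16693/5 =3338.60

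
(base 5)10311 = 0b1011000010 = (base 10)706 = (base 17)279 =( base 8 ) 1302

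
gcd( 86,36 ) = 2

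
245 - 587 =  - 342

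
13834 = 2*6917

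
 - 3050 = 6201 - 9251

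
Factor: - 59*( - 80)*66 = 2^5*3^1*5^1*11^1*59^1 = 311520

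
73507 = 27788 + 45719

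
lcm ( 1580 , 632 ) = 3160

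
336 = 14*24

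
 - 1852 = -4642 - - 2790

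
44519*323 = 14379637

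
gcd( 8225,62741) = 7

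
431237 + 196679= 627916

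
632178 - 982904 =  - 350726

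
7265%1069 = 851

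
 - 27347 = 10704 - 38051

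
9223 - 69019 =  - 59796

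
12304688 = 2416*5093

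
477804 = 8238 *58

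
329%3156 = 329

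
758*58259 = 44160322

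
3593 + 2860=6453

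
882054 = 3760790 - 2878736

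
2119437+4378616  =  6498053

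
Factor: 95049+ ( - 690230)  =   - 595181  =  - 595181^1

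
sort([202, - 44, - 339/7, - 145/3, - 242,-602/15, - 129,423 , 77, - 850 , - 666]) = [ - 850 ,-666, - 242,-129, - 339/7 ,  -  145/3, - 44, - 602/15, 77, 202,423]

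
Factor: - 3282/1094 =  - 3^1 = - 3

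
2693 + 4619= 7312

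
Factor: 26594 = 2^1*13297^1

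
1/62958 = 1/62958 =0.00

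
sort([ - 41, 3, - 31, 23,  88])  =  [ - 41,-31, 3, 23,88 ]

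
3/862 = 3/862=0.00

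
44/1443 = 44/1443 = 0.03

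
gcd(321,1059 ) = 3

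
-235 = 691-926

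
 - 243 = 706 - 949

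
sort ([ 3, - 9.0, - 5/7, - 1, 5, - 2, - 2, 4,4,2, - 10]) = [ - 10, - 9.0, - 2 ,- 2, - 1,  -  5/7, 2, 3, 4, 4,5]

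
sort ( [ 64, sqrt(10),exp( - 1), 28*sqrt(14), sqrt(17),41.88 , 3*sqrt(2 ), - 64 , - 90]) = [ - 90, - 64, exp (-1 ),sqrt( 10),sqrt( 17),3*sqrt( 2 ),41.88,64,28*sqrt(14)] 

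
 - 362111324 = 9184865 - 371296189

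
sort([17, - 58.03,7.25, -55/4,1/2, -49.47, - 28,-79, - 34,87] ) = [ - 79,  -  58.03, -49.47, - 34, - 28, - 55/4,1/2,7.25,17,87] 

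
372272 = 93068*4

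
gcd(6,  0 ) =6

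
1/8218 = 1/8218= 0.00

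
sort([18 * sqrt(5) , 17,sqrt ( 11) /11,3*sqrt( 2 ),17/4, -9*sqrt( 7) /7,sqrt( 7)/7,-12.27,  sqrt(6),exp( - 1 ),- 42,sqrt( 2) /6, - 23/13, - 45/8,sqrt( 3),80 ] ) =[  -  42, -12.27,-45/8, - 9*sqrt (7 ) /7, - 23/13, sqrt( 2)/6,sqrt(11 )/11,exp( - 1) , sqrt( 7)/7, sqrt( 3),sqrt( 6),3*sqrt(2), 17/4,17,18 * sqrt( 5),80 ] 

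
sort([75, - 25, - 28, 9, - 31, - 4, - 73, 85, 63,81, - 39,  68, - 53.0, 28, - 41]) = [ - 73 ,- 53.0,-41,- 39, - 31, - 28, - 25, - 4,9,28,63,68, 75,81,85]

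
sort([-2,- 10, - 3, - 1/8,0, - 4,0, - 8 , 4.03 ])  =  [ - 10,  -  8,-4, - 3, - 2, - 1/8, 0,0,4.03]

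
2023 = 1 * 2023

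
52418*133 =6971594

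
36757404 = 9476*3879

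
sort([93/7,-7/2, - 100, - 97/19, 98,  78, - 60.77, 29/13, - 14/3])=[ - 100 , - 60.77,-97/19, - 14/3, - 7/2, 29/13, 93/7,78, 98 ]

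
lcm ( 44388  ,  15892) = 1287252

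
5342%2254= 834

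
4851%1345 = 816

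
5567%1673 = 548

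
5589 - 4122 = 1467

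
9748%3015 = 703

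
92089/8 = 11511 + 1/8= 11511.12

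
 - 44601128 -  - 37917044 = -6684084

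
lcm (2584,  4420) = 167960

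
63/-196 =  - 9/28 = - 0.32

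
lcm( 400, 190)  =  7600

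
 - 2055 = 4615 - 6670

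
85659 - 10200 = 75459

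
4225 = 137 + 4088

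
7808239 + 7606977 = 15415216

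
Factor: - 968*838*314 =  - 2^5*11^2  *157^1*419^1 = - 254711776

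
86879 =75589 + 11290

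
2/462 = 1/231 = 0.00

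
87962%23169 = 18455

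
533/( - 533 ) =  - 1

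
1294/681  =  1 + 613/681 = 1.90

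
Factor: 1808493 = 3^1*602831^1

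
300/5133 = 100/1711 = 0.06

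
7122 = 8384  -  1262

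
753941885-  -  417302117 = 1171244002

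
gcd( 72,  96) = 24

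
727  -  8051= -7324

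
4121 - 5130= - 1009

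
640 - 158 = 482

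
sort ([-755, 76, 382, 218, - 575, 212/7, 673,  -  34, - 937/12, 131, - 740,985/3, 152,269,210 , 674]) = [ - 755,-740 , - 575, - 937/12, - 34,212/7,  76,  131,152,  210,  218,269,985/3, 382,673, 674 ] 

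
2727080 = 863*3160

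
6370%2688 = 994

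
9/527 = 9/527 = 0.02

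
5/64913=5/64913 = 0.00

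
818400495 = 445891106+372509389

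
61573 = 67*919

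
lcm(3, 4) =12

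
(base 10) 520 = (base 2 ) 1000001000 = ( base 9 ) 637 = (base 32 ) G8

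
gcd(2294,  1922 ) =62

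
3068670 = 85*36102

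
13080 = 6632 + 6448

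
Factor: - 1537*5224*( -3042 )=24425094096 = 2^4*3^2*13^2*29^1*53^1*653^1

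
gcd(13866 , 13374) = 6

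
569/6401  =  569/6401 = 0.09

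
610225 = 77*7925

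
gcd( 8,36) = 4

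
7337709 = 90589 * 81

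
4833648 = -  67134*(- 72)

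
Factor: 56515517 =2833^1 * 19949^1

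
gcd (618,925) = 1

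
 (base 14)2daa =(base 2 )1111111111010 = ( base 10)8186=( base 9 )12205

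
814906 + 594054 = 1408960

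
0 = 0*69574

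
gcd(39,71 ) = 1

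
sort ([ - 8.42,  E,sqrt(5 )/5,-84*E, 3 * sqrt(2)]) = [-84*E,-8.42, sqrt(5)/5, E,3*sqrt( 2 )]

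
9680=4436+5244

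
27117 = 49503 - 22386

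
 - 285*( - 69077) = 19686945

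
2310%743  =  81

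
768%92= 32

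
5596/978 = 2798/489 = 5.72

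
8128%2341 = 1105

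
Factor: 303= 3^1* 101^1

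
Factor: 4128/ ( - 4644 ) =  - 2^3 * 3^ ( - 2) = - 8/9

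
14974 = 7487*2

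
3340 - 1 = 3339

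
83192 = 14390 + 68802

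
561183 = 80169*7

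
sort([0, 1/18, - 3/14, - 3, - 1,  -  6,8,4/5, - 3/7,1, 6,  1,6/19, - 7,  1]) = [ - 7,  -  6, - 3, - 1, - 3/7, - 3/14,0,1/18,6/19,4/5, 1,1,  1,6, 8 ]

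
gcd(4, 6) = 2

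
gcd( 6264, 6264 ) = 6264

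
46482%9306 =9258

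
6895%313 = 9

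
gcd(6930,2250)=90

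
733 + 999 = 1732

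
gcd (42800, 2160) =80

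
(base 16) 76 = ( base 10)118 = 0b1110110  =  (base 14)86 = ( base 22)58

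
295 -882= - 587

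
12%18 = 12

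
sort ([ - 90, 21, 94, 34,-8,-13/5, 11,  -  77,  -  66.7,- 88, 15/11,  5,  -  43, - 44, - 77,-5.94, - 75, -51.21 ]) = [ - 90,-88, - 77, - 77, - 75,  -  66.7,  -  51.21,  -  44,-43,-8, - 5.94, - 13/5, 15/11, 5, 11, 21, 34,  94]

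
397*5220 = 2072340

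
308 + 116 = 424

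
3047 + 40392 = 43439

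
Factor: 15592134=2^1*3^1*2598689^1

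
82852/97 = 854 + 14/97 = 854.14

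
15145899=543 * 27893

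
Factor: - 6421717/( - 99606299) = 13^ ( -1)*467^1*13751^1*7662023^( - 1) 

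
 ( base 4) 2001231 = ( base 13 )3a17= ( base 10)8301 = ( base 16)206D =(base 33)7KI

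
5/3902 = 5/3902 =0.00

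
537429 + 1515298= 2052727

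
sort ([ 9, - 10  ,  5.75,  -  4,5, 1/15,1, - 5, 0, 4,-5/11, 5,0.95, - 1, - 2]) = [ - 10, - 5, - 4, - 2, - 1, - 5/11, 0,1/15,0.95,1,4, 5 , 5,5.75, 9 ] 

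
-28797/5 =-28797/5  =  -5759.40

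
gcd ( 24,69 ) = 3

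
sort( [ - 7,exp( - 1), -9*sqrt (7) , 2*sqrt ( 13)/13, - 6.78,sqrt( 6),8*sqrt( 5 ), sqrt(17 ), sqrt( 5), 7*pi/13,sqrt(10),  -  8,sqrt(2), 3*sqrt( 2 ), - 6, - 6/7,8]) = [ - 9 * sqrt(7), - 8, - 7, - 6.78, - 6, - 6/7 , exp( - 1),2*sqrt( 13)/13, sqrt(2),  7 *pi/13, sqrt( 5), sqrt(6 ), sqrt( 10 ),sqrt(17),3 * sqrt( 2),8,8* sqrt( 5) ] 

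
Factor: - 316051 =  -316051^1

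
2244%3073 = 2244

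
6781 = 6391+390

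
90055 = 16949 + 73106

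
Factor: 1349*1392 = 1877808 = 2^4*3^1*19^1 *29^1*71^1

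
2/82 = 1/41 = 0.02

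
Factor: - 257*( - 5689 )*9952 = 2^5*257^1*311^1*5689^1 = 14550550496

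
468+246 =714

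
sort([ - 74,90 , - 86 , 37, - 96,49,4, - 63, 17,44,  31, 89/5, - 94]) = [ - 96, - 94, - 86,- 74, - 63,4 , 17 , 89/5, 31,37 , 44,49,90]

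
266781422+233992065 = 500773487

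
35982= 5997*6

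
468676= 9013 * 52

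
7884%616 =492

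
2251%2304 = 2251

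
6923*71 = 491533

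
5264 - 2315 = 2949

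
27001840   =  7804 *3460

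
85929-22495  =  63434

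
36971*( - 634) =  - 23439614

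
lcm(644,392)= 9016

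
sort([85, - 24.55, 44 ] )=[  -  24.55,44, 85 ] 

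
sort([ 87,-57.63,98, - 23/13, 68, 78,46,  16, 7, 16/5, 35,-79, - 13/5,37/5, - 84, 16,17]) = [ - 84, - 79, - 57.63, - 13/5,- 23/13,  16/5, 7,37/5,  16, 16,17, 35,46, 68,78,87,98]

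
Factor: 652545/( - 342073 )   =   - 3^2 * 5^1*17^1*853^1*342073^( - 1)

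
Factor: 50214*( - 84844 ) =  - 2^3*3^1*8369^1*21211^1 = -4260356616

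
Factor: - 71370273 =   -  3^1 * 13^1*269^1 * 6803^1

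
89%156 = 89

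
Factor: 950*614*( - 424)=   -2^5*5^2*19^1*53^1*307^1  =  - 247319200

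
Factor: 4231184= 2^4 *67^1*3947^1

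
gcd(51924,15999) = 3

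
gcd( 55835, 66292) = 1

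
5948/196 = 30+17/49 = 30.35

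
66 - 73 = -7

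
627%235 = 157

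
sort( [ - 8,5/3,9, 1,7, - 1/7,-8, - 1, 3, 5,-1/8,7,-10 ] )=[ -10, - 8, - 8,-1,-1/7, - 1/8, 1,5/3,3,5,  7, 7,9]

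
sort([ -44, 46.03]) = [ - 44 , 46.03 ] 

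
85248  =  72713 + 12535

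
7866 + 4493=12359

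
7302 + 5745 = 13047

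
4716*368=1735488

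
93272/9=10363 + 5/9 = 10363.56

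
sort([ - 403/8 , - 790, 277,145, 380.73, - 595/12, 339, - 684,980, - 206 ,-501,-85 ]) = [ - 790, - 684, - 501, - 206, - 85, - 403/8,-595/12,145,277, 339, 380.73, 980]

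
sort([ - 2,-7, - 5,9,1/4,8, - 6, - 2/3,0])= [ - 7, - 6, - 5,-2, - 2/3,  0,1/4, 8, 9]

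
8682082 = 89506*97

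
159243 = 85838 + 73405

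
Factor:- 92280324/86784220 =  - 23070081/21696055  =  - 3^1*5^( - 1)*23^1*853^(-1)*5087^ ( - 1)*334349^1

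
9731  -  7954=1777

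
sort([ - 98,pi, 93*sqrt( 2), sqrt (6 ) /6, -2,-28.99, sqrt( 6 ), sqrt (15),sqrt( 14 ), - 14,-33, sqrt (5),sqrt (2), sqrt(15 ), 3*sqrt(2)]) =[-98, - 33, - 28.99, - 14, - 2, sqrt(6)/6, sqrt (2 ),  sqrt( 5 ), sqrt( 6), pi,sqrt(14), sqrt( 15 ), sqrt(15 ),  3 * sqrt ( 2) , 93*sqrt(2)] 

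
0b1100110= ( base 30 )3C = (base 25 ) 42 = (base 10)102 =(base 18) 5C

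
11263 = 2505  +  8758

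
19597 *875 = 17147375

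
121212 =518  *234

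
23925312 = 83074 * 288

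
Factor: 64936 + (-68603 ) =-19^1*193^1=-3667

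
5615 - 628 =4987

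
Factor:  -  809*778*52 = -2^3*13^1*389^1*809^1 = -32728904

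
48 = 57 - 9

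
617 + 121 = 738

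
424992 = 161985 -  - 263007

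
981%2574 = 981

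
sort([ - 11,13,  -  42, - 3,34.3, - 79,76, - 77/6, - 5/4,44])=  [ - 79,-42,-77/6, - 11, - 3, - 5/4,13,34.3 , 44,76]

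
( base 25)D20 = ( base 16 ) 1fef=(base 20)108f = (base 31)8FM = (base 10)8175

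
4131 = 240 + 3891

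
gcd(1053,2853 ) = 9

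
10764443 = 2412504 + 8351939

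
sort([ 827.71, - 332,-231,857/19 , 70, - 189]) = [ - 332 ,-231, - 189, 857/19, 70,827.71]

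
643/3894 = 643/3894 =0.17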